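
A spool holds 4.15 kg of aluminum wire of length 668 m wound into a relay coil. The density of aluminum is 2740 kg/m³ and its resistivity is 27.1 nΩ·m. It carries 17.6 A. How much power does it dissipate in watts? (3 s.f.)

2470 W

ρ = 27.1 nΩ·m = 2.71×10^-8 Ω·m
A = m/(density·L) = 4.15/(2740×668) = 2.2674e-06 m²
R = ρL/A = (2.71×10^-8)(668)/(2.2674e-06) = 7.984 Ω
P = I²R = (17.6)² × 7.984 = 2470 W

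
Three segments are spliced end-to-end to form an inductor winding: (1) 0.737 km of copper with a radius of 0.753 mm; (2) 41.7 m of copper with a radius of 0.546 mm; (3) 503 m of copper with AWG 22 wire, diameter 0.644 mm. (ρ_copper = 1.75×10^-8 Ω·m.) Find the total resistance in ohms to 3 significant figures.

Seg 1: A = πr² = π(7.5300e-04 m)² = 1.781e-06 m²
R_1 = (1.75×10^-8)(737)/(1.781e-06) = 7.24 Ω
Seg 2: A = πr² = π(5.4600e-04 m)² = 9.366e-07 m²
R_2 = (1.75×10^-8)(41.7)/(9.366e-07) = 0.7792 Ω
Seg 3: A = π(0.644/2 mm)² = π(3.2200e-04 m)² = 3.257e-07 m²
R_3 = (1.75×10^-8)(503)/(3.257e-07) = 27.02 Ω
R_total = R_1 + R_2 + R_3 = 35.0 Ω

35.0 Ω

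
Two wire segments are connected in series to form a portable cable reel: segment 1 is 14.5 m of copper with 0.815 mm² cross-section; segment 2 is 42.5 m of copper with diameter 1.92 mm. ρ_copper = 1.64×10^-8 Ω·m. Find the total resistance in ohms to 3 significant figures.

Segment 1: A = 0.815 mm² = 8.150e-07 m²
R₁ = ρL/A = (1.64×10^-8)(14.5)/(8.150e-07) = 0.2918 Ω
Segment 2: A = π(d/2)² = π(9.6000e-04 m)² = 2.895e-06 m²
R₂ = (1.64×10^-8)(42.5)/(2.895e-06) = 0.2407 Ω
R = R₁ + R₂ = 0.533 Ω

0.533 Ω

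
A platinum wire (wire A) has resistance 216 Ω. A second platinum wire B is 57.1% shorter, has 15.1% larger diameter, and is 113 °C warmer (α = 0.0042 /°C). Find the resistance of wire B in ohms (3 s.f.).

103 Ω

R ∝ ρL/d² with ρ ∝ (1+αΔT), so R_B/R_A = (1 − 57.1/100) × (1 + 15.1/100)⁻² × (1 + 0.0042×113)
= 0.429 × 0.7548 × 1.475 = 0.4775
R_B = 0.4775 × 216 = 103 Ω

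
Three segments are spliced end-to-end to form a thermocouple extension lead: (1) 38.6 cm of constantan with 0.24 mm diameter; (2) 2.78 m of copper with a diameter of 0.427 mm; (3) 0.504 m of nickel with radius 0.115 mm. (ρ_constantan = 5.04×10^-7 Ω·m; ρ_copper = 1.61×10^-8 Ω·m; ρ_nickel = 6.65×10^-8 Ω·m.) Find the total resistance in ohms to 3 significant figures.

Seg 1: A = π(d/2)² = π(1.2000e-04 m)² = 4.524e-08 m²
R_1 = (5.04×10^-7)(0.386)/(4.524e-08) = 4.3 Ω
Seg 2: A = π(d/2)² = π(2.1350e-04 m)² = 1.432e-07 m²
R_2 = (1.61×10^-8)(2.78)/(1.432e-07) = 0.3126 Ω
Seg 3: A = πr² = π(1.1500e-04 m)² = 4.155e-08 m²
R_3 = (6.65×10^-8)(0.504)/(4.155e-08) = 0.8067 Ω
R_total = R_1 + R_2 + R_3 = 5.42 Ω

5.42 Ω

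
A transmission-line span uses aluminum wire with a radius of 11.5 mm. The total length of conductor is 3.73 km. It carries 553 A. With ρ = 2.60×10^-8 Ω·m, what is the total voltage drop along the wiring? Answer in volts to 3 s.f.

A = πr² = π(1.1500e-02 m)² = 4.155e-04 m²
R = ρL/A = (2.60×10^-8)(3730)/(4.155e-04) = 0.2334 Ω
V = IR = 553 × 0.2334 = 129 V

129 V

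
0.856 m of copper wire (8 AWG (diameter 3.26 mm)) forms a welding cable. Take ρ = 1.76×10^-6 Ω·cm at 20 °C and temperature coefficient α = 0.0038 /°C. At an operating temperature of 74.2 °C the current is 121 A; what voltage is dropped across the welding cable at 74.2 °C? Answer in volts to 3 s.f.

ρ = 1.76×10^-6 Ω·cm = 1.76×10^-8 Ω·m
A = π(3.26/2 mm)² = π(1.6300e-03 m)² = 8.347e-06 m²
R₍20₎ = ρL/A = (1.76×10^-8)(0.856)/(8.347e-06) = 0.001805 Ω
R₍74.2₎ = R₍20₎(1 + αΔT) = 0.001805 × (1 + 0.0038×54.2) = 0.002177 Ω
V = IR = 121 × 0.002177 = 0.263 V

0.263 V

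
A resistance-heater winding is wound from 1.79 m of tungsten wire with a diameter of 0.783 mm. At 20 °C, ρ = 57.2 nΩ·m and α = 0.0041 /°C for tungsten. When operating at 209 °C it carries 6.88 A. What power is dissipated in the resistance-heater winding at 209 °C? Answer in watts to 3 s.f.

17.9 W

ρ = 57.2 nΩ·m = 5.72×10^-8 Ω·m
A = π(d/2)² = π(3.9150e-04 m)² = 4.815e-07 m²
R₍20₎ = ρL/A = (5.72×10^-8)(1.79)/(4.815e-07) = 0.2126 Ω
R₍209₎ = R₍20₎(1 + αΔT) = 0.2126 × (1 + 0.0041×189) = 0.3774 Ω
P = I²R = (6.88)² × 0.3774 = 17.9 W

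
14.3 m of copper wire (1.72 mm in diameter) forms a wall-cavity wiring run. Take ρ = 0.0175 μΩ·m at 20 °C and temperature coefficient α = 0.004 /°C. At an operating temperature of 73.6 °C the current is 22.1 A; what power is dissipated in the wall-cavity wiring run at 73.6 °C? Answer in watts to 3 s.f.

ρ = 0.0175 μΩ·m = 1.75×10^-8 Ω·m
A = π(d/2)² = π(8.6000e-04 m)² = 2.324e-06 m²
R₍20₎ = ρL/A = (1.75×10^-8)(14.3)/(2.324e-06) = 0.1077 Ω
R₍73.6₎ = R₍20₎(1 + αΔT) = 0.1077 × (1 + 0.004×53.6) = 0.1308 Ω
P = I²R = (22.1)² × 0.1308 = 63.9 W

63.9 W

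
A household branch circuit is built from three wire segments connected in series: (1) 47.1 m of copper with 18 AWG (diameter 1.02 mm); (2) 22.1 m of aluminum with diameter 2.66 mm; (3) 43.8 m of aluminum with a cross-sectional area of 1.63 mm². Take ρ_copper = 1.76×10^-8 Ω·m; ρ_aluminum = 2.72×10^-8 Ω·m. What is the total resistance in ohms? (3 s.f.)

1.85 Ω

Seg 1: A = π(1.02/2 mm)² = π(5.1000e-04 m)² = 8.171e-07 m²
R_1 = (1.76×10^-8)(47.1)/(8.171e-07) = 1.014 Ω
Seg 2: A = π(d/2)² = π(1.3300e-03 m)² = 5.557e-06 m²
R_2 = (2.72×10^-8)(22.1)/(5.557e-06) = 0.1082 Ω
Seg 3: A = 1.63 mm² = 1.630e-06 m²
R_3 = (2.72×10^-8)(43.8)/(1.630e-06) = 0.7309 Ω
R_total = R_1 + R_2 + R_3 = 1.85 Ω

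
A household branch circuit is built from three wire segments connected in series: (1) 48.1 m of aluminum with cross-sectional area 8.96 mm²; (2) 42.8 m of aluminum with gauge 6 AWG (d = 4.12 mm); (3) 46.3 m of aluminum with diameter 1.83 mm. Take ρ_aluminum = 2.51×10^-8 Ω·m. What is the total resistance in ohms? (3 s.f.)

0.657 Ω

Seg 1: A = 8.96 mm² = 8.960e-06 m²
R_1 = (2.51×10^-8)(48.1)/(8.960e-06) = 0.1347 Ω
Seg 2: A = π(4.12/2 mm)² = π(2.0600e-03 m)² = 1.333e-05 m²
R_2 = (2.51×10^-8)(42.8)/(1.333e-05) = 0.08058 Ω
Seg 3: A = π(d/2)² = π(9.1500e-04 m)² = 2.630e-06 m²
R_3 = (2.51×10^-8)(46.3)/(2.630e-06) = 0.4418 Ω
R_total = R_1 + R_2 + R_3 = 0.657 Ω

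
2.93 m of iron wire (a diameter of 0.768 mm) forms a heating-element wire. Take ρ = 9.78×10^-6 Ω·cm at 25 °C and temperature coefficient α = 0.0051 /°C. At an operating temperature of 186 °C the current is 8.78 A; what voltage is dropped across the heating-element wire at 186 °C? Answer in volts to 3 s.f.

ρ = 9.78×10^-6 Ω·cm = 9.78×10^-8 Ω·m
A = π(d/2)² = π(3.8400e-04 m)² = 4.632e-07 m²
R₍25₎ = ρL/A = (9.78×10^-8)(2.93)/(4.632e-07) = 0.6186 Ω
R₍186₎ = R₍25₎(1 + αΔT) = 0.6186 × (1 + 0.0051×161) = 1.126 Ω
V = IR = 8.78 × 1.126 = 9.89 V

9.89 V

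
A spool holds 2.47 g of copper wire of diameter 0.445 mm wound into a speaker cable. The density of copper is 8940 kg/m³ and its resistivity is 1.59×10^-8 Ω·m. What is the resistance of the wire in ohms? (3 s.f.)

0.182 Ω

A = π(d/2)² = π(2.2250e-04 m)² = 1.5553e-07 m²
L = m/(density·A) = 0.00247/(8940×1.5553e-07) = 1.776 m
R = ρL/A = (1.59×10^-8)(1.776)/(1.5553e-07) = 0.182 Ω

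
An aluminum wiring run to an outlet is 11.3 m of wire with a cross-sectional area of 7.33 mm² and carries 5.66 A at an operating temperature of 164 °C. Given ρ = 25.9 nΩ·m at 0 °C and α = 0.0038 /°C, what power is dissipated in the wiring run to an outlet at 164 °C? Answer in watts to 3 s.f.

2.08 W

ρ = 25.9 nΩ·m = 2.59×10^-8 Ω·m
A = 7.33 mm² = 7.330e-06 m²
R₍0₎ = ρL/A = (2.59×10^-8)(11.3)/(7.330e-06) = 0.03993 Ω
R₍164₎ = R₍0₎(1 + αΔT) = 0.03993 × (1 + 0.0038×164) = 0.06481 Ω
P = I²R = (5.66)² × 0.06481 = 2.08 W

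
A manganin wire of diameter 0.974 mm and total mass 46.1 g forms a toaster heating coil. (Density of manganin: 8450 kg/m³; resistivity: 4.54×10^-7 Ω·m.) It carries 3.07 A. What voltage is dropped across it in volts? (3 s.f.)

A = π(d/2)² = π(4.8700e-04 m)² = 7.4509e-07 m²
L = m/(density·A) = 0.0461/(8450×7.4509e-07) = 7.322 m
R = ρL/A = (4.54×10^-7)(7.322)/(7.4509e-07) = 4.462 Ω
V = IR = 3.07 × 4.462 = 13.7 V

13.7 V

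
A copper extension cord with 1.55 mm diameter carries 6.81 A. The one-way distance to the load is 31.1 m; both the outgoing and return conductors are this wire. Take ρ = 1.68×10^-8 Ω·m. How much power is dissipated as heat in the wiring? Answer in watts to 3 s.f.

A = π(d/2)² = π(7.7500e-04 m)² = 1.887e-06 m²
Total conductor length (both ways) L = 2 × 31.1 = 62.2 m
R = ρL/A = (1.68×10^-8)(62.2)/(1.887e-06) = 0.5538 Ω
P = I²R = (6.81)² × 0.5538 = 25.7 W

25.7 W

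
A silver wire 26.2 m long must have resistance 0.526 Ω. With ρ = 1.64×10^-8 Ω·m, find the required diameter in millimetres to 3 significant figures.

1.02 mm

A = ρL/R = (1.64×10^-8)(26.2)/(0.526) = 8.169e-07 m²
d = 2√(A/π) = 1.020e-03 m = 1.02 mm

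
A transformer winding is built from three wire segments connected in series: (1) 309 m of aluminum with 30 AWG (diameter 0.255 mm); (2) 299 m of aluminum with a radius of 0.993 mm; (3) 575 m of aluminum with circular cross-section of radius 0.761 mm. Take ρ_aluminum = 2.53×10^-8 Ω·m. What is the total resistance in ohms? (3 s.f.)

Seg 1: A = π(0.255/2 mm)² = π(1.2750e-04 m)² = 5.107e-08 m²
R_1 = (2.53×10^-8)(309)/(5.107e-08) = 153.1 Ω
Seg 2: A = πr² = π(9.9300e-04 m)² = 3.098e-06 m²
R_2 = (2.53×10^-8)(299)/(3.098e-06) = 2.442 Ω
Seg 3: A = πr² = π(7.6100e-04 m)² = 1.819e-06 m²
R_3 = (2.53×10^-8)(575)/(1.819e-06) = 7.996 Ω
R_total = R_1 + R_2 + R_3 = 164 Ω

164 Ω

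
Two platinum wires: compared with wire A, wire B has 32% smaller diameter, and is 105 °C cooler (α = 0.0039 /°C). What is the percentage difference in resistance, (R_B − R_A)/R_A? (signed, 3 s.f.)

27.7%

R ∝ ρL/d² with ρ ∝ (1+αΔT), so R_B/R_A = (1 − 32/100)⁻² × (1 − 0.0039×105)
= 2.163 × 0.5905 = 1.277
(R_B − R_A)/R_A = 1.277 − 1 = 27.7%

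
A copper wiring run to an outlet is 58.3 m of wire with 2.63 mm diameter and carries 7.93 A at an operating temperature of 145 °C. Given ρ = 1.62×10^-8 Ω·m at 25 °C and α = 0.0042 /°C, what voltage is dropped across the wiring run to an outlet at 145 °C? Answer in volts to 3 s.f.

A = π(d/2)² = π(1.3150e-03 m)² = 5.433e-06 m²
R₍25₎ = ρL/A = (1.62×10^-8)(58.3)/(5.433e-06) = 0.1739 Ω
R₍145₎ = R₍25₎(1 + αΔT) = 0.1739 × (1 + 0.0042×120) = 0.2615 Ω
V = IR = 7.93 × 0.2615 = 2.07 V

2.07 V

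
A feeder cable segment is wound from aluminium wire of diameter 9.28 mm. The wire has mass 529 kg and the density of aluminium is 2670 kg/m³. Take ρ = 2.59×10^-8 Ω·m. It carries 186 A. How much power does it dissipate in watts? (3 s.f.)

38800 W

A = π(d/2)² = π(4.6400e-03 m)² = 6.7637e-05 m²
L = m/(density·A) = 529/(2670×6.7637e-05) = 2929 m
R = ρL/A = (2.59×10^-8)(2929)/(6.7637e-05) = 1.122 Ω
P = I²R = (186)² × 1.122 = 38800 W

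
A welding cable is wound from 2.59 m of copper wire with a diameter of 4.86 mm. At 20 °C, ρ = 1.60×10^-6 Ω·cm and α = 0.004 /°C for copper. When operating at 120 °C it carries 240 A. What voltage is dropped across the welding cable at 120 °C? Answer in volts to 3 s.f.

0.751 V

ρ = 1.60×10^-6 Ω·cm = 1.60×10^-8 Ω·m
A = π(d/2)² = π(2.4300e-03 m)² = 1.855e-05 m²
R₍20₎ = ρL/A = (1.60×10^-8)(2.59)/(1.855e-05) = 0.002234 Ω
R₍120₎ = R₍20₎(1 + αΔT) = 0.002234 × (1 + 0.004×100) = 0.003127 Ω
V = IR = 240 × 0.003127 = 0.751 V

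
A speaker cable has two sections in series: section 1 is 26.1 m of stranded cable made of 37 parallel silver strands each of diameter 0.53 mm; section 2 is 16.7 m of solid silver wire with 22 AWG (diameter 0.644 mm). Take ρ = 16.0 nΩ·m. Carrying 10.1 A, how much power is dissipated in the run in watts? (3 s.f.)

ρ = 16.0 nΩ·m = 1.60×10^-8 Ω·m
Section 1: A_strand = π(2.6500e-04)² = 2.206e-07 m²; R₁ = ρL/(N·A_s) = (1.60×10^-8)(26.1)/(37×2.206e-07) = 0.05116 Ω
Section 2: A = π(0.644/2 mm)² = π(3.2200e-04 m)² = 3.257e-07 m²
R₂ = (1.60×10^-8)(16.7)/(3.257e-07) = 0.8203 Ω
R = R₁ + R₂ = 0.8715 Ω
P = I²R = (10.1)² × 0.8715 = 88.9 W

88.9 W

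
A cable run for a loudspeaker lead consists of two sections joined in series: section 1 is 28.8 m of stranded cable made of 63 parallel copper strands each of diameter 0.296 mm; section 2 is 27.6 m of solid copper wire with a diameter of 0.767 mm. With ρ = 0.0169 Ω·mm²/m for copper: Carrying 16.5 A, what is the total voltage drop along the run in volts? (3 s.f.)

ρ = 0.0169 Ω·mm²/m = 1.69×10^-8 Ω·m
Section 1: A_strand = π(1.4800e-04)² = 6.881e-08 m²; R₁ = ρL/(N·A_s) = (1.69×10^-8)(28.8)/(63×6.881e-08) = 0.1123 Ω
Section 2: A = π(d/2)² = π(3.8350e-04 m)² = 4.620e-07 m²
R₂ = (1.69×10^-8)(27.6)/(4.620e-07) = 1.01 Ω
R = R₁ + R₂ = 1.122 Ω
V = IR = 16.5 × 1.122 = 18.5 V

18.5 V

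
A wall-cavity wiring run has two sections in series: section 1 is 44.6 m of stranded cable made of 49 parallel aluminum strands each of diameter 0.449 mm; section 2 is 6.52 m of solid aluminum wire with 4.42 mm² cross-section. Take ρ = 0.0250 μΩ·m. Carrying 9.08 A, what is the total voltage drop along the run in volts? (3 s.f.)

ρ = 0.0250 μΩ·m = 2.50×10^-8 Ω·m
Section 1: A_strand = π(2.2450e-04)² = 1.583e-07 m²; R₁ = ρL/(N·A_s) = (2.50×10^-8)(44.6)/(49×1.583e-07) = 0.1437 Ω
Section 2: A = 4.42 mm² = 4.420e-06 m²
R₂ = (2.50×10^-8)(6.52)/(4.420e-06) = 0.03688 Ω
R = R₁ + R₂ = 0.1806 Ω
V = IR = 9.08 × 0.1806 = 1.64 V

1.64 V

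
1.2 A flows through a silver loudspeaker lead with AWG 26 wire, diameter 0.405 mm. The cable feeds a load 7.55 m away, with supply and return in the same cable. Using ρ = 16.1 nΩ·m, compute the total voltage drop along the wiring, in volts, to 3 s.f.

ρ = 16.1 nΩ·m = 1.61×10^-8 Ω·m
A = π(0.405/2 mm)² = π(2.0250e-04 m)² = 1.288e-07 m²
Total conductor length (both ways) L = 2 × 7.55 = 15.1 m
R = ρL/A = (1.61×10^-8)(15.1)/(1.288e-07) = 1.887 Ω
V = IR = 1.2 × 1.887 = 2.26 V

2.26 V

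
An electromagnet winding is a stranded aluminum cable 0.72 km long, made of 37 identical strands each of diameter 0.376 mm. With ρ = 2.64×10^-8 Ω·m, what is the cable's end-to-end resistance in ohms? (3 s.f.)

A_strand = π(1.8800e-04 m)² = 1.110e-07 m²
R_strand = ρL/A = (2.64×10^-8)(720)/(1.110e-07) = 171.2 Ω
R_total = R_strand/N = 171.2/37 = 4.63 Ω

4.63 Ω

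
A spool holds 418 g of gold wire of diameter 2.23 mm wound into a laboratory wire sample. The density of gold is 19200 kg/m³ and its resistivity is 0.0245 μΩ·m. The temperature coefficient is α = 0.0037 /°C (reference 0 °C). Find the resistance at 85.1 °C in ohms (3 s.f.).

0.0460 Ω

ρ = 0.0245 μΩ·m = 2.45×10^-8 Ω·m
A = π(d/2)² = π(1.1150e-03 m)² = 3.9057e-06 m²
L = m/(density·A) = 0.418/(19200×3.9057e-06) = 5.574 m
R = ρL/A = (2.45×10^-8)(5.574)/(3.9057e-06) = 0.03497 Ω
R(85.1 °C) = 0.03497 × (1 + 0.0037×85.1) = 0.0460 Ω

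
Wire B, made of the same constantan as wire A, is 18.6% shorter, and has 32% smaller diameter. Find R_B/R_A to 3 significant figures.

1.76

R ∝ L/d², so R_B/R_A = (1 − 18.6/100) × (1 − 32/100)⁻²
= 0.814 × 2.163 = 1.76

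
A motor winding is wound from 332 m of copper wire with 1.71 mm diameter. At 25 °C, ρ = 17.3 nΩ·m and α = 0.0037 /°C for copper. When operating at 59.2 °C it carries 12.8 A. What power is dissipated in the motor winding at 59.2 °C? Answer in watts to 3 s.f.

ρ = 17.3 nΩ·m = 1.73×10^-8 Ω·m
A = π(d/2)² = π(8.5500e-04 m)² = 2.297e-06 m²
R₍25₎ = ρL/A = (1.73×10^-8)(332)/(2.297e-06) = 2.501 Ω
R₍59.2₎ = R₍25₎(1 + αΔT) = 2.501 × (1 + 0.0037×34.2) = 2.817 Ω
P = I²R = (12.8)² × 2.817 = 462 W

462 W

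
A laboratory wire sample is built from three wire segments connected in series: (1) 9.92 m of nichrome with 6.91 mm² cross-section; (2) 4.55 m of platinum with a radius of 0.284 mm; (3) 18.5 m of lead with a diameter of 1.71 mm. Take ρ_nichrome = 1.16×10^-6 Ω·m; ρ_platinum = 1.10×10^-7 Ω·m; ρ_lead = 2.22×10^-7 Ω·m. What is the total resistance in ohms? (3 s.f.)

5.43 Ω

Seg 1: A = 6.91 mm² = 6.910e-06 m²
R_1 = (1.16×10^-6)(9.92)/(6.910e-06) = 1.665 Ω
Seg 2: A = πr² = π(2.8400e-04 m)² = 2.534e-07 m²
R_2 = (1.10×10^-7)(4.55)/(2.534e-07) = 1.975 Ω
Seg 3: A = π(d/2)² = π(8.5500e-04 m)² = 2.297e-06 m²
R_3 = (2.22×10^-7)(18.5)/(2.297e-06) = 1.788 Ω
R_total = R_1 + R_2 + R_3 = 5.43 Ω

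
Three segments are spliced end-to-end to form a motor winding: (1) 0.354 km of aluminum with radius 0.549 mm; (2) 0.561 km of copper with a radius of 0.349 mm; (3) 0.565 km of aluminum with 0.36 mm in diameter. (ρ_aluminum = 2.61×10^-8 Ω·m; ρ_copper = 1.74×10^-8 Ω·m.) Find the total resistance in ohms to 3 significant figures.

Seg 1: A = πr² = π(5.4900e-04 m)² = 9.469e-07 m²
R_1 = (2.61×10^-8)(354)/(9.469e-07) = 9.758 Ω
Seg 2: A = πr² = π(3.4900e-04 m)² = 3.826e-07 m²
R_2 = (1.74×10^-8)(561)/(3.826e-07) = 25.51 Ω
Seg 3: A = π(d/2)² = π(1.8000e-04 m)² = 1.018e-07 m²
R_3 = (2.61×10^-8)(565)/(1.018e-07) = 144.9 Ω
R_total = R_1 + R_2 + R_3 = 180 Ω

180 Ω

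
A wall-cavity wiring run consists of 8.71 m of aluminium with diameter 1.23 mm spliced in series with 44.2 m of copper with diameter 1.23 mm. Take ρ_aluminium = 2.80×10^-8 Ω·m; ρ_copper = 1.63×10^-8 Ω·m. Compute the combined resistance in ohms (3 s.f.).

Segment 1: A = π(d/2)² = π(6.1500e-04 m)² = 1.188e-06 m²
R₁ = ρL/A = (2.80×10^-8)(8.71)/(1.188e-06) = 0.2052 Ω
R₂ = (1.63×10^-8)(44.2)/(1.188e-06) = 0.6063 Ω
R = R₁ + R₂ = 0.812 Ω

0.812 Ω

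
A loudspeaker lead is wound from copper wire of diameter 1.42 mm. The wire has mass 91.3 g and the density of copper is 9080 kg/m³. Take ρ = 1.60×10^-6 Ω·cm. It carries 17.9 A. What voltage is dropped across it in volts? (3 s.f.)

1.15 V

ρ = 1.60×10^-6 Ω·cm = 1.60×10^-8 Ω·m
A = π(d/2)² = π(7.1000e-04 m)² = 1.5837e-06 m²
L = m/(density·A) = 0.0913/(9080×1.5837e-06) = 6.349 m
R = ρL/A = (1.60×10^-8)(6.349)/(1.5837e-06) = 0.06415 Ω
V = IR = 17.9 × 0.06415 = 1.15 V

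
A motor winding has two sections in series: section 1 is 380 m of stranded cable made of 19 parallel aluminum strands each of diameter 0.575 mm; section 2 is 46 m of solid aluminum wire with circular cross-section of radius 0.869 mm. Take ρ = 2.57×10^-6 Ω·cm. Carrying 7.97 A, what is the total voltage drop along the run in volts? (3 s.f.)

19.7 V

ρ = 2.57×10^-6 Ω·cm = 2.57×10^-8 Ω·m
Section 1: A_strand = π(2.8750e-04)² = 2.597e-07 m²; R₁ = ρL/(N·A_s) = (2.57×10^-8)(380)/(19×2.597e-07) = 1.979 Ω
Section 2: A = πr² = π(8.6900e-04 m)² = 2.372e-06 m²
R₂ = (2.57×10^-8)(46)/(2.372e-06) = 0.4983 Ω
R = R₁ + R₂ = 2.478 Ω
V = IR = 7.97 × 2.478 = 19.7 V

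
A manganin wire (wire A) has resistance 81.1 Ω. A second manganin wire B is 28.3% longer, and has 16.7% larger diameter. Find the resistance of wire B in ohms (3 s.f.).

R ∝ L/d², so R_B/R_A = (1 + 28.3/100) × (1 + 16.7/100)⁻²
= 1.283 × 0.7343 = 0.9421
R_B = 0.9421 × 81.1 = 76.4 Ω

76.4 Ω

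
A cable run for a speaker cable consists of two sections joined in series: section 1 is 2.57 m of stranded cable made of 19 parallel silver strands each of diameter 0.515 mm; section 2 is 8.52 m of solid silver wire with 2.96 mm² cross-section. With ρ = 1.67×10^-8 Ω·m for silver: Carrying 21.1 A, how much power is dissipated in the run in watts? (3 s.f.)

26.2 W

Section 1: A_strand = π(2.5750e-04)² = 2.083e-07 m²; R₁ = ρL/(N·A_s) = (1.67×10^-8)(2.57)/(19×2.083e-07) = 0.01084 Ω
Section 2: A = 2.96 mm² = 2.960e-06 m²
R₂ = (1.67×10^-8)(8.52)/(2.960e-06) = 0.04807 Ω
R = R₁ + R₂ = 0.05891 Ω
P = I²R = (21.1)² × 0.05891 = 26.2 W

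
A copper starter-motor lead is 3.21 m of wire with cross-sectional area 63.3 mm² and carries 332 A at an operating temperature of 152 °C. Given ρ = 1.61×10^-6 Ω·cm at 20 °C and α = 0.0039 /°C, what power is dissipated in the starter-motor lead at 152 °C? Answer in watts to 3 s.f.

136 W

ρ = 1.61×10^-6 Ω·cm = 1.61×10^-8 Ω·m
A = 63.3 mm² = 6.330e-05 m²
R₍20₎ = ρL/A = (1.61×10^-8)(3.21)/(6.330e-05) = 8.164×10^-4 Ω
R₍152₎ = R₍20₎(1 + αΔT) = 8.164×10^-4 × (1 + 0.0039×132) = 0.001237 Ω
P = I²R = (332)² × 0.001237 = 136 W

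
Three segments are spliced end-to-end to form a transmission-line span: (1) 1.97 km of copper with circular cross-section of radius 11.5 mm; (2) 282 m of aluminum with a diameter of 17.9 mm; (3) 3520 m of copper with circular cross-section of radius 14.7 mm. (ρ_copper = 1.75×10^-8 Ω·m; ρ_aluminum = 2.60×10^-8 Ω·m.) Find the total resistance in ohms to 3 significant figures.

0.203 Ω

Seg 1: A = πr² = π(1.1500e-02 m)² = 4.155e-04 m²
R_1 = (1.75×10^-8)(1970)/(4.155e-04) = 0.08298 Ω
Seg 2: A = π(d/2)² = π(8.9500e-03 m)² = 2.516e-04 m²
R_2 = (2.60×10^-8)(282)/(2.516e-04) = 0.02914 Ω
Seg 3: A = πr² = π(1.4700e-02 m)² = 6.789e-04 m²
R_3 = (1.75×10^-8)(3520)/(6.789e-04) = 0.09074 Ω
R_total = R_1 + R_2 + R_3 = 0.203 Ω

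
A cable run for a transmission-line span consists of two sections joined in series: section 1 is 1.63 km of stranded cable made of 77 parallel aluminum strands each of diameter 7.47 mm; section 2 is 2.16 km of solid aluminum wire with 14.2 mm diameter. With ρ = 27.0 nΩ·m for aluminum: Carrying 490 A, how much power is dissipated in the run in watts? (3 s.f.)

ρ = 27.0 nΩ·m = 2.70×10^-8 Ω·m
Section 1: A_strand = π(3.7350e-03)² = 4.383e-05 m²; R₁ = ρL/(N·A_s) = (2.70×10^-8)(1630)/(77×4.383e-05) = 0.01304 Ω
Section 2: A = π(d/2)² = π(7.1000e-03 m)² = 1.584e-04 m²
R₂ = (2.70×10^-8)(2160)/(1.584e-04) = 0.3683 Ω
R = R₁ + R₂ = 0.3813 Ω
P = I²R = (490)² × 0.3813 = 91500 W

91500 W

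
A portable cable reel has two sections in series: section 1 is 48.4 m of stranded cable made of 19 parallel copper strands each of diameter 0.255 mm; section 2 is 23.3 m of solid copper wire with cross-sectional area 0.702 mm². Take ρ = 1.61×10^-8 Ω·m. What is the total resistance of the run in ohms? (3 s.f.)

Section 1: A_strand = π(1.2750e-04)² = 5.107e-08 m²; R₁ = ρL/(N·A_s) = (1.61×10^-8)(48.4)/(19×5.107e-08) = 0.8031 Ω
Section 2: A = 0.702 mm² = 7.020e-07 m²
R₂ = (1.61×10^-8)(23.3)/(7.020e-07) = 0.5344 Ω
R = R₁ + R₂ = 1.34 Ω

1.34 Ω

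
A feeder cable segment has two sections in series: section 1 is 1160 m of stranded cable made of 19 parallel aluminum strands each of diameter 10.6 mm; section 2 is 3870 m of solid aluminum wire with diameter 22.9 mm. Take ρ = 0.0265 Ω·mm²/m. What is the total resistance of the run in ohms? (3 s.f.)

ρ = 0.0265 Ω·mm²/m = 2.65×10^-8 Ω·m
Section 1: A_strand = π(5.3000e-03)² = 8.825e-05 m²; R₁ = ρL/(N·A_s) = (2.65×10^-8)(1160)/(19×8.825e-05) = 0.01833 Ω
Section 2: A = π(d/2)² = π(1.1450e-02 m)² = 4.119e-04 m²
R₂ = (2.65×10^-8)(3870)/(4.119e-04) = 0.249 Ω
R = R₁ + R₂ = 0.267 Ω

0.267 Ω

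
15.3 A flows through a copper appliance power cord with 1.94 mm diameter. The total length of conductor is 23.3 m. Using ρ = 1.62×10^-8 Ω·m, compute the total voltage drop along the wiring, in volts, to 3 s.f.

1.95 V

A = π(d/2)² = π(9.7000e-04 m)² = 2.956e-06 m²
R = ρL/A = (1.62×10^-8)(23.3)/(2.956e-06) = 0.1277 Ω
V = IR = 15.3 × 0.1277 = 1.95 V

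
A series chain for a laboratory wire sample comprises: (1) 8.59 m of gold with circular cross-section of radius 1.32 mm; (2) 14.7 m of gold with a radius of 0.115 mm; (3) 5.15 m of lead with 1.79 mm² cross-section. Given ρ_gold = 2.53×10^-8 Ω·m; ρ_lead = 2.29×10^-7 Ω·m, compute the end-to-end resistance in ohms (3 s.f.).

Seg 1: A = πr² = π(1.3200e-03 m)² = 5.474e-06 m²
R_1 = (2.53×10^-8)(8.59)/(5.474e-06) = 0.0397 Ω
Seg 2: A = πr² = π(1.1500e-04 m)² = 4.155e-08 m²
R_2 = (2.53×10^-8)(14.7)/(4.155e-08) = 8.951 Ω
Seg 3: A = 1.79 mm² = 1.790e-06 m²
R_3 = (2.29×10^-7)(5.15)/(1.790e-06) = 0.6589 Ω
R_total = R_1 + R_2 + R_3 = 9.65 Ω

9.65 Ω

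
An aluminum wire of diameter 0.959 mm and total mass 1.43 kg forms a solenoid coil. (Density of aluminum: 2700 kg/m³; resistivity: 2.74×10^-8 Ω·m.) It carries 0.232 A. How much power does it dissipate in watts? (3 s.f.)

A = π(d/2)² = π(4.7950e-04 m)² = 7.2232e-07 m²
L = m/(density·A) = 1.43/(2700×7.2232e-07) = 733.2 m
R = ρL/A = (2.74×10^-8)(733.2)/(7.2232e-07) = 27.81 Ω
P = I²R = (0.232)² × 27.81 = 1.50 W

1.50 W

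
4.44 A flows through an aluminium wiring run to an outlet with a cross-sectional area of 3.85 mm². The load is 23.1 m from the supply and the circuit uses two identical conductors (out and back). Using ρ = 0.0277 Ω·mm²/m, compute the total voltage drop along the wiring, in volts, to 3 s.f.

ρ = 0.0277 Ω·mm²/m = 2.77×10^-8 Ω·m
A = 3.85 mm² = 3.850e-06 m²
Total conductor length (both ways) L = 2 × 23.1 = 46.2 m
R = ρL/A = (2.77×10^-8)(46.2)/(3.850e-06) = 0.3324 Ω
V = IR = 4.44 × 0.3324 = 1.48 V

1.48 V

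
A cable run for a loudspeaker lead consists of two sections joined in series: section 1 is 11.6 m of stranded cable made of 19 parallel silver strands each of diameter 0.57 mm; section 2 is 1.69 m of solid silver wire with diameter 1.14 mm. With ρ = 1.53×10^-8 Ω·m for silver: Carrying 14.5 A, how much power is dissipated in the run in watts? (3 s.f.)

13.0 W

Section 1: A_strand = π(2.8500e-04)² = 2.552e-07 m²; R₁ = ρL/(N·A_s) = (1.53×10^-8)(11.6)/(19×2.552e-07) = 0.03661 Ω
Section 2: A = π(d/2)² = π(5.7000e-04 m)² = 1.021e-06 m²
R₂ = (1.53×10^-8)(1.69)/(1.021e-06) = 0.02533 Ω
R = R₁ + R₂ = 0.06194 Ω
P = I²R = (14.5)² × 0.06194 = 13.0 W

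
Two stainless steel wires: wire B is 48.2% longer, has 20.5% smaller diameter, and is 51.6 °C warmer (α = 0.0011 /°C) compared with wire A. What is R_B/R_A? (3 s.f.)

R ∝ ρL/d² with ρ ∝ (1+αΔT), so R_B/R_A = (1 + 48.2/100) × (1 − 20.5/100)⁻² × (1 + 0.0011×51.6)
= 1.482 × 1.582 × 1.057 = 2.48

2.48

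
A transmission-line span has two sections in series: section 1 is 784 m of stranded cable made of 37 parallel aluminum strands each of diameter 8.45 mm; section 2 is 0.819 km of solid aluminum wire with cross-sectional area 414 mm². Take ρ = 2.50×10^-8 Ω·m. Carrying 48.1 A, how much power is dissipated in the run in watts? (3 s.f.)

136 W

Section 1: A_strand = π(4.2250e-03)² = 5.608e-05 m²; R₁ = ρL/(N·A_s) = (2.50×10^-8)(784)/(37×5.608e-05) = 0.009446 Ω
Section 2: A = 414 mm² = 4.140e-04 m²
R₂ = (2.50×10^-8)(819)/(4.140e-04) = 0.04946 Ω
R = R₁ + R₂ = 0.0589 Ω
P = I²R = (48.1)² × 0.0589 = 136 W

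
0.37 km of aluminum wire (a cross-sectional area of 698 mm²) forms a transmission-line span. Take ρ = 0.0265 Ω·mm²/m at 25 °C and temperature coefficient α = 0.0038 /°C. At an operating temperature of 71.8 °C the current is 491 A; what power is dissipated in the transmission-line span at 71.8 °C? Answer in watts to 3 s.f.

ρ = 0.0265 Ω·mm²/m = 2.65×10^-8 Ω·m
A = 698 mm² = 6.980e-04 m²
R₍25₎ = ρL/A = (2.65×10^-8)(370)/(6.980e-04) = 0.01405 Ω
R₍71.8₎ = R₍25₎(1 + αΔT) = 0.01405 × (1 + 0.0038×46.8) = 0.01655 Ω
P = I²R = (491)² × 0.01655 = 3990 W

3990 W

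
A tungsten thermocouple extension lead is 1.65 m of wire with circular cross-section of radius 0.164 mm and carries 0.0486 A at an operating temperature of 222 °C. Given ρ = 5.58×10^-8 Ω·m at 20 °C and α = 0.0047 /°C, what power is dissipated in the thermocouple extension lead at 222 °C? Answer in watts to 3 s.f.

A = πr² = π(1.6400e-04 m)² = 8.450e-08 m²
R₍20₎ = ρL/A = (5.58×10^-8)(1.65)/(8.450e-08) = 1.09 Ω
R₍222₎ = R₍20₎(1 + αΔT) = 1.09 × (1 + 0.0047×202) = 2.124 Ω
P = I²R = (0.0486)² × 2.124 = 0.00502 W

0.00502 W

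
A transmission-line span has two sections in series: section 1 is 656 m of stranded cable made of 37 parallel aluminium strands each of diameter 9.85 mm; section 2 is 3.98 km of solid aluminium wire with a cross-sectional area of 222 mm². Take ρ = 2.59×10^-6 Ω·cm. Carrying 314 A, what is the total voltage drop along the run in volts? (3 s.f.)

148 V

ρ = 2.59×10^-6 Ω·cm = 2.59×10^-8 Ω·m
Section 1: A_strand = π(4.9250e-03)² = 7.620e-05 m²; R₁ = ρL/(N·A_s) = (2.59×10^-8)(656)/(37×7.620e-05) = 0.006026 Ω
Section 2: A = 222 mm² = 2.220e-04 m²
R₂ = (2.59×10^-8)(3980)/(2.220e-04) = 0.4643 Ω
R = R₁ + R₂ = 0.4704 Ω
V = IR = 314 × 0.4704 = 148 V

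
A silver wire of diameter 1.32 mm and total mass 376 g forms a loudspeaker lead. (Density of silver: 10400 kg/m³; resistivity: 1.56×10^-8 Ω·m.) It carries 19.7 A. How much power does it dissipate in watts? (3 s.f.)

A = π(d/2)² = π(6.6000e-04 m)² = 1.3685e-06 m²
L = m/(density·A) = 0.376/(10400×1.3685e-06) = 26.42 m
R = ρL/A = (1.56×10^-8)(26.42)/(1.3685e-06) = 0.3012 Ω
P = I²R = (19.7)² × 0.3012 = 117 W

117 W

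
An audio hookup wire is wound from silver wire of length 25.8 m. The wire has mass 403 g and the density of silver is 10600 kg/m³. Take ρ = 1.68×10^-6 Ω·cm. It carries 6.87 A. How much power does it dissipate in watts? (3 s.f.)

ρ = 1.68×10^-6 Ω·cm = 1.68×10^-8 Ω·m
A = m/(density·L) = 0.403/(10600×25.8) = 1.4736e-06 m²
R = ρL/A = (1.68×10^-8)(25.8)/(1.4736e-06) = 0.2941 Ω
P = I²R = (6.87)² × 0.2941 = 13.9 W

13.9 W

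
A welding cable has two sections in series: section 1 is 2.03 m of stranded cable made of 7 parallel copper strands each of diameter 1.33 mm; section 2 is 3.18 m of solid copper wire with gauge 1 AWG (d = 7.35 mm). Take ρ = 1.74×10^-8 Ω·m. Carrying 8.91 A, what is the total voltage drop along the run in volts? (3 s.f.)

0.0440 V

Section 1: A_strand = π(6.6500e-04)² = 1.389e-06 m²; R₁ = ρL/(N·A_s) = (1.74×10^-8)(2.03)/(7×1.389e-06) = 0.003632 Ω
Section 2: A = π(7.35/2 mm)² = π(3.6750e-03 m)² = 4.243e-05 m²
R₂ = (1.74×10^-8)(3.18)/(4.243e-05) = 0.001304 Ω
R = R₁ + R₂ = 0.004936 Ω
V = IR = 8.91 × 0.004936 = 0.0440 V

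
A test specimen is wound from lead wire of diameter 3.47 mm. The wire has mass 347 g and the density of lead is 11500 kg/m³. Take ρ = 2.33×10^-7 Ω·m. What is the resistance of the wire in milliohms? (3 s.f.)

A = π(d/2)² = π(1.7350e-03 m)² = 9.4569e-06 m²
L = m/(density·A) = 0.347/(11500×9.4569e-06) = 3.191 m
R = ρL/A = (2.33×10^-7)(3.191)/(9.4569e-06) = 78.6 mΩ

78.6 mΩ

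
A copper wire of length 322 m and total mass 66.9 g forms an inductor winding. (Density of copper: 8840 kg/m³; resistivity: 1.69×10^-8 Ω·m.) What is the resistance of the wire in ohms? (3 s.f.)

232 Ω

A = m/(density·L) = 0.0669/(8840×322) = 2.3503e-08 m²
R = ρL/A = (1.69×10^-8)(322)/(2.3503e-08) = 232 Ω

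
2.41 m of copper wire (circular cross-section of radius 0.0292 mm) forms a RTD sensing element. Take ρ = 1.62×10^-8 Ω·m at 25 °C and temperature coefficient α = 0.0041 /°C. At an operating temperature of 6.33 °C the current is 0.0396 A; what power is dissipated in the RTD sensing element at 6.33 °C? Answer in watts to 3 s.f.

0.0211 W

A = πr² = π(2.9200e-05 m)² = 2.679e-09 m²
R₍25₎ = ρL/A = (1.62×10^-8)(2.41)/(2.679e-09) = 14.58 Ω
R₍6.33₎ = R₍25₎(1 + αΔT) = 14.58 × (1 + 0.0041×-18.7) = 13.46 Ω
P = I²R = (0.0396)² × 13.46 = 0.0211 W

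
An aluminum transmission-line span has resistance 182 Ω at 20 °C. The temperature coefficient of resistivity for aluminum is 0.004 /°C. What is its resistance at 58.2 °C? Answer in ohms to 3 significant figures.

210 Ω

ΔT = 58.2 − 20 = 38.2 °C
R = R₀(1 + αΔT) = 182 × (1 + 0.004×38.2) = 182 × 1.153 = 210 Ω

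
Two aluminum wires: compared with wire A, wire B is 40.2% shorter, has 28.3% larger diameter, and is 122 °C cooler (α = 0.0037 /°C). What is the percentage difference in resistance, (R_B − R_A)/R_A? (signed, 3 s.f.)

-80.1%

R ∝ ρL/d² with ρ ∝ (1+αΔT), so R_B/R_A = (1 − 40.2/100) × (1 + 28.3/100)⁻² × (1 − 0.0037×122)
= 0.598 × 0.6075 × 0.5486 = 0.1993
(R_B − R_A)/R_A = 0.1993 − 1 = -80.1%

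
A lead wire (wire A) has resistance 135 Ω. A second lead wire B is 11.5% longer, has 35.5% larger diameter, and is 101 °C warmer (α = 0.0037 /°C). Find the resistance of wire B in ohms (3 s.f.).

R ∝ ρL/d² with ρ ∝ (1+αΔT), so R_B/R_A = (1 + 11.5/100) × (1 + 35.5/100)⁻² × (1 + 0.0037×101)
= 1.115 × 0.5446 × 1.374 = 0.8342
R_B = 0.8342 × 135 = 113 Ω

113 Ω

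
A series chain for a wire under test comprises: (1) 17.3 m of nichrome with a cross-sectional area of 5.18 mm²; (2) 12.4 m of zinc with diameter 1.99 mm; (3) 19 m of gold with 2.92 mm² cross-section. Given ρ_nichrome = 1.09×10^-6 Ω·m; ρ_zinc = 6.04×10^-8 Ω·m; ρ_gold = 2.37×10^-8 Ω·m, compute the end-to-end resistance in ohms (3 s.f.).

Seg 1: A = 5.18 mm² = 5.180e-06 m²
R_1 = (1.09×10^-6)(17.3)/(5.180e-06) = 3.64 Ω
Seg 2: A = π(d/2)² = π(9.9500e-04 m)² = 3.110e-06 m²
R_2 = (6.04×10^-8)(12.4)/(3.110e-06) = 0.2408 Ω
Seg 3: A = 2.92 mm² = 2.920e-06 m²
R_3 = (2.37×10^-8)(19)/(2.920e-06) = 0.1542 Ω
R_total = R_1 + R_2 + R_3 = 4.04 Ω

4.04 Ω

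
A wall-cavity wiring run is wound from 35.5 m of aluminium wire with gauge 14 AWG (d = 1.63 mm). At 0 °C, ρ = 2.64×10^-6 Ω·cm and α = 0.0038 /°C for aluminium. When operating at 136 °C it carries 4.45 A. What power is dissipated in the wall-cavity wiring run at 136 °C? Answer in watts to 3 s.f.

ρ = 2.64×10^-6 Ω·cm = 2.64×10^-8 Ω·m
A = π(1.63/2 mm)² = π(8.1500e-04 m)² = 2.087e-06 m²
R₍0₎ = ρL/A = (2.64×10^-8)(35.5)/(2.087e-06) = 0.4491 Ω
R₍136₎ = R₍0₎(1 + αΔT) = 0.4491 × (1 + 0.0038×136) = 0.6812 Ω
P = I²R = (4.45)² × 0.6812 = 13.5 W

13.5 W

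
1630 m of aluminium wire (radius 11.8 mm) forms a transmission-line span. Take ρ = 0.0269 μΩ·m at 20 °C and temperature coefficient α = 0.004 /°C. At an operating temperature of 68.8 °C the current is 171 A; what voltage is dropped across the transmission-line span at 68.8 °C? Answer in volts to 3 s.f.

20.5 V

ρ = 0.0269 μΩ·m = 2.69×10^-8 Ω·m
A = πr² = π(1.1800e-02 m)² = 4.374e-04 m²
R₍20₎ = ρL/A = (2.69×10^-8)(1630)/(4.374e-04) = 0.1002 Ω
R₍68.8₎ = R₍20₎(1 + αΔT) = 0.1002 × (1 + 0.004×48.8) = 0.1198 Ω
V = IR = 171 × 0.1198 = 20.5 V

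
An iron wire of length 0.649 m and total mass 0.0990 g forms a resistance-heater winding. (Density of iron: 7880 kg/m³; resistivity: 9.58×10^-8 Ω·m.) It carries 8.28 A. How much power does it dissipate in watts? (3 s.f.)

220 W

A = m/(density·L) = 9.900×10^-5/(7880×0.649) = 1.9358e-08 m²
R = ρL/A = (9.58×10^-8)(0.649)/(1.9358e-08) = 3.212 Ω
P = I²R = (8.28)² × 3.212 = 220 W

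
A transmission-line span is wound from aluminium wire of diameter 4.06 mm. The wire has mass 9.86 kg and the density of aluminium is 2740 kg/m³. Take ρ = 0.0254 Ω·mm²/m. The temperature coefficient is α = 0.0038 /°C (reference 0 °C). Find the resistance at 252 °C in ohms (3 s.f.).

1.07 Ω

ρ = 0.0254 Ω·mm²/m = 2.54×10^-8 Ω·m
A = π(d/2)² = π(2.0300e-03 m)² = 1.2946e-05 m²
L = m/(density·A) = 9.86/(2740×1.2946e-05) = 278 m
R = ρL/A = (2.54×10^-8)(278)/(1.2946e-05) = 0.5454 Ω
R(252 °C) = 0.5454 × (1 + 0.0038×252) = 1.07 Ω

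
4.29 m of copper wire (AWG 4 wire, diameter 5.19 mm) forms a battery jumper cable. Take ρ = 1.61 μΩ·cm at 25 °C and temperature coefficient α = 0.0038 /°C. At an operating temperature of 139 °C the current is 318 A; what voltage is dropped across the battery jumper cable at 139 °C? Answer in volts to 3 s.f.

ρ = 1.61 μΩ·cm = 1.61×10^-8 Ω·m
A = π(5.19/2 mm)² = π(2.5950e-03 m)² = 2.116e-05 m²
R₍25₎ = ρL/A = (1.61×10^-8)(4.29)/(2.116e-05) = 0.003265 Ω
R₍139₎ = R₍25₎(1 + αΔT) = 0.003265 × (1 + 0.0038×114) = 0.004679 Ω
V = IR = 318 × 0.004679 = 1.49 V

1.49 V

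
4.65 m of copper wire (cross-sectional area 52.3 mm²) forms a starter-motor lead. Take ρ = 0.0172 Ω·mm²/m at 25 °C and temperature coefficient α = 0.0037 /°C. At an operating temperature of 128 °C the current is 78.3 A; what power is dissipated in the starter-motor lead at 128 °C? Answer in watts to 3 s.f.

12.9 W

ρ = 0.0172 Ω·mm²/m = 1.72×10^-8 Ω·m
A = 52.3 mm² = 5.230e-05 m²
R₍25₎ = ρL/A = (1.72×10^-8)(4.65)/(5.230e-05) = 0.001529 Ω
R₍128₎ = R₍25₎(1 + αΔT) = 0.001529 × (1 + 0.0037×103) = 0.002112 Ω
P = I²R = (78.3)² × 0.002112 = 12.9 W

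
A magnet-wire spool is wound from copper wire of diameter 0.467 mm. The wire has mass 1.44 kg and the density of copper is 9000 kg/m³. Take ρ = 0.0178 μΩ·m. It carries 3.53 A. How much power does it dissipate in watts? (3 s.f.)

1210 W

ρ = 0.0178 μΩ·m = 1.78×10^-8 Ω·m
A = π(d/2)² = π(2.3350e-04 m)² = 1.7129e-07 m²
L = m/(density·A) = 1.44/(9000×1.7129e-07) = 934.1 m
R = ρL/A = (1.78×10^-8)(934.1)/(1.7129e-07) = 97.07 Ω
P = I²R = (3.53)² × 97.07 = 1210 W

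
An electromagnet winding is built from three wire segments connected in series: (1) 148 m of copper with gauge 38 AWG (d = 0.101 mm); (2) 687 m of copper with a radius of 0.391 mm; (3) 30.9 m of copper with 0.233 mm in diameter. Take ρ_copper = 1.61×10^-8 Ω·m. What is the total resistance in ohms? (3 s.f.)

332 Ω

Seg 1: A = π(0.101/2 mm)² = π(5.0500e-05 m)² = 8.012e-09 m²
R_1 = (1.61×10^-8)(148)/(8.012e-09) = 297.4 Ω
Seg 2: A = πr² = π(3.9100e-04 m)² = 4.803e-07 m²
R_2 = (1.61×10^-8)(687)/(4.803e-07) = 23.03 Ω
Seg 3: A = π(d/2)² = π(1.1650e-04 m)² = 4.264e-08 m²
R_3 = (1.61×10^-8)(30.9)/(4.264e-08) = 11.67 Ω
R_total = R_1 + R_2 + R_3 = 332 Ω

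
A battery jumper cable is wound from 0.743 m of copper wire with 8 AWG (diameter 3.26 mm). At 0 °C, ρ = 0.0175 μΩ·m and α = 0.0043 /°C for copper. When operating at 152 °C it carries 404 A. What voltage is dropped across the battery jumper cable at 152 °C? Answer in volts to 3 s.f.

1.04 V

ρ = 0.0175 μΩ·m = 1.75×10^-8 Ω·m
A = π(3.26/2 mm)² = π(1.6300e-03 m)² = 8.347e-06 m²
R₍0₎ = ρL/A = (1.75×10^-8)(0.743)/(8.347e-06) = 0.001558 Ω
R₍152₎ = R₍0₎(1 + αΔT) = 0.001558 × (1 + 0.0043×152) = 0.002576 Ω
V = IR = 404 × 0.002576 = 1.04 V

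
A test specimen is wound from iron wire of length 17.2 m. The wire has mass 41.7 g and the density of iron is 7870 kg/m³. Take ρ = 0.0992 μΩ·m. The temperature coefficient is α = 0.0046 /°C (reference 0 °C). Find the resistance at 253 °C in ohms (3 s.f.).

12.0 Ω

ρ = 0.0992 μΩ·m = 9.92×10^-8 Ω·m
A = m/(density·L) = 0.0417/(7870×17.2) = 3.0806e-07 m²
R = ρL/A = (9.92×10^-8)(17.2)/(3.0806e-07) = 5.539 Ω
R(253 °C) = 5.539 × (1 + 0.0046×253) = 12.0 Ω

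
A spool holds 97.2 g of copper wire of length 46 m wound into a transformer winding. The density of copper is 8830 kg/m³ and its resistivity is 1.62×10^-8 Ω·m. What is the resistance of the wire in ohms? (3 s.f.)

A = m/(density·L) = 0.0972/(8830×46) = 2.3930e-07 m²
R = ρL/A = (1.62×10^-8)(46)/(2.3930e-07) = 3.11 Ω

3.11 Ω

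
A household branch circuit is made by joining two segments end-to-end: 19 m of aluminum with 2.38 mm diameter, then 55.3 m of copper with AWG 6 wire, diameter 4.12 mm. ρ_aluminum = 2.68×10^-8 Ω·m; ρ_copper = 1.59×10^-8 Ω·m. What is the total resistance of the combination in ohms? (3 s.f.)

0.180 Ω

Segment 1: A = π(d/2)² = π(1.1900e-03 m)² = 4.449e-06 m²
R₁ = ρL/A = (2.68×10^-8)(19)/(4.449e-06) = 0.1145 Ω
Segment 2: A = π(4.12/2 mm)² = π(2.0600e-03 m)² = 1.333e-05 m²
R₂ = (1.59×10^-8)(55.3)/(1.333e-05) = 0.06595 Ω
R = R₁ + R₂ = 0.180 Ω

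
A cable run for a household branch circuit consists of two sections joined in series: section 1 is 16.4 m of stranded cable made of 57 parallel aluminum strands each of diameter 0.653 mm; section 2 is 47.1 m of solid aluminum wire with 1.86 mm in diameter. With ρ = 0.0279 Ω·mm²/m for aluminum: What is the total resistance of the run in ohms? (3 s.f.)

ρ = 0.0279 Ω·mm²/m = 2.79×10^-8 Ω·m
Section 1: A_strand = π(3.2650e-04)² = 3.349e-07 m²; R₁ = ρL/(N·A_s) = (2.79×10^-8)(16.4)/(57×3.349e-07) = 0.02397 Ω
Section 2: A = π(d/2)² = π(9.3000e-04 m)² = 2.717e-06 m²
R₂ = (2.79×10^-8)(47.1)/(2.717e-06) = 0.4836 Ω
R = R₁ + R₂ = 0.508 Ω

0.508 Ω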